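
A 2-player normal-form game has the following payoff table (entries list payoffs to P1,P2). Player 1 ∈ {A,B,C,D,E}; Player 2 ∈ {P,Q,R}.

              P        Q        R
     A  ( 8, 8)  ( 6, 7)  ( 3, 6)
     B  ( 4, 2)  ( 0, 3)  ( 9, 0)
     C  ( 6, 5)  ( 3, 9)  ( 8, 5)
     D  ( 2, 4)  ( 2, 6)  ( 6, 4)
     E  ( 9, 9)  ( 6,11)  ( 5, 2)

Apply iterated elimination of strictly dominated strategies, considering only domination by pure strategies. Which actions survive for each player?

P1 drop D (C beats it: P:6>2 Q:3>2 R:8>6)
P2 drop R (Q beats it: A:7>6 B:3>0 C:9>5 E:11>2)
P1 drop B (A beats it: P:8>4 Q:6>0)
P1 drop C (A beats it: P:8>6 Q:6>3)
P1→{A,E} P2→{P,Q}

Survivors P1:{A,E} P2:{P,Q}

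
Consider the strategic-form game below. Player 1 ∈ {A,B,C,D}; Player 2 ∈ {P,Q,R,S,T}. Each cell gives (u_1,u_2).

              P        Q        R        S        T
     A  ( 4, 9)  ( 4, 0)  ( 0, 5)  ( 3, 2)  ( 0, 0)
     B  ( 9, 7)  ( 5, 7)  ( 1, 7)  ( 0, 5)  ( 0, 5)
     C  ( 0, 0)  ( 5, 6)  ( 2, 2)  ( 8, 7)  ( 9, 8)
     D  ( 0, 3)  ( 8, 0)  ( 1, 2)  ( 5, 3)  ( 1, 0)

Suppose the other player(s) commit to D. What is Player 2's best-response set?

u_2(P vs D) = 3
u_2(Q vs D) = 0
u_2(R vs D) = 2
u_2(S vs D) = 3
u_2(T vs D) = 0
max payoff 3 at {P,S}

P2 best: {P,S}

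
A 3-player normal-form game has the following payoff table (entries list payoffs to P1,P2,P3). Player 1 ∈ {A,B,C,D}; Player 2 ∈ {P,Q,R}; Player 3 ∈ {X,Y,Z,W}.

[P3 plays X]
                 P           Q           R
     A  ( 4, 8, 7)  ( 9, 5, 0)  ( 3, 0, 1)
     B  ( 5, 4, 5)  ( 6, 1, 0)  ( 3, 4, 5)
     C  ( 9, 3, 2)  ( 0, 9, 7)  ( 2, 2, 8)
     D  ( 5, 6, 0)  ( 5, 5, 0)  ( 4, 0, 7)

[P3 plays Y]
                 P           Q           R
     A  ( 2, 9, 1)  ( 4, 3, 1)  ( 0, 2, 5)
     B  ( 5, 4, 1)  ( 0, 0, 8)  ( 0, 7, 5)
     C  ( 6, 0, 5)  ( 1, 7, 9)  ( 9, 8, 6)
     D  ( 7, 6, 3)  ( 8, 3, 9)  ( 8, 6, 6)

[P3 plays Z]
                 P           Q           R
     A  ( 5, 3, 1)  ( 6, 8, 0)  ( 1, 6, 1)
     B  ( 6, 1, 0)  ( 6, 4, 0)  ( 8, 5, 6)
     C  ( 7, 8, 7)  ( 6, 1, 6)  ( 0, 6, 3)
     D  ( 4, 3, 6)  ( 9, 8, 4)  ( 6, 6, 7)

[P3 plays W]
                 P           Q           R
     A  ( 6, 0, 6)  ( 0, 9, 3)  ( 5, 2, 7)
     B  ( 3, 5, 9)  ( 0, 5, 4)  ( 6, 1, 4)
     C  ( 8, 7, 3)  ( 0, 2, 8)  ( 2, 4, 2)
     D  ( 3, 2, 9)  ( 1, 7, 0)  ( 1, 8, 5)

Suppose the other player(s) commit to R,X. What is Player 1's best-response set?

BR_1 = {D}

u_1(A vs R,X) = 3
u_1(B vs R,X) = 3
u_1(C vs R,X) = 2
u_1(D vs R,X) = 4
max payoff 4 at {D}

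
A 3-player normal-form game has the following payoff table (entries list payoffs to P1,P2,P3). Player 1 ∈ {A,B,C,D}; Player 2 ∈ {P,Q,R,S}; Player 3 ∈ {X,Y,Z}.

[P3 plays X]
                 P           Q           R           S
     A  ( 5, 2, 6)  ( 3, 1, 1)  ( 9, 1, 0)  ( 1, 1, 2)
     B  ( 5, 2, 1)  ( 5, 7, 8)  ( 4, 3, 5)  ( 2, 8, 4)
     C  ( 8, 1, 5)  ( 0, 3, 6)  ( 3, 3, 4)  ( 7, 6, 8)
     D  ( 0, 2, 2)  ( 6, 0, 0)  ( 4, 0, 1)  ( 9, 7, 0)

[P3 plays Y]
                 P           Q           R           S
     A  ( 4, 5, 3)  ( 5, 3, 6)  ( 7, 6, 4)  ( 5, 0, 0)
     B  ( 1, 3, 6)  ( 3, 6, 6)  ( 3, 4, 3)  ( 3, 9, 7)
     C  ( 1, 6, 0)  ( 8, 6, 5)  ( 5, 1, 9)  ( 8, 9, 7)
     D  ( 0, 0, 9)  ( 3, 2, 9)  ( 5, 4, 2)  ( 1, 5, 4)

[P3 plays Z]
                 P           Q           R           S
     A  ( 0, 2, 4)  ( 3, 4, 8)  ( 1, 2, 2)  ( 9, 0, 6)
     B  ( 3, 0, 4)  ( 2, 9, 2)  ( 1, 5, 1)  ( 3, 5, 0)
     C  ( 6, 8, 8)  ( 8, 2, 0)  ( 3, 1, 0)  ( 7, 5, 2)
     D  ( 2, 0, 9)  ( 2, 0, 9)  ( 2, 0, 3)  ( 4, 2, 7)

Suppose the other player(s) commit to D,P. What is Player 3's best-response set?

argmax u_3 = {Y,Z}

u_3(X vs D,P) = 2
u_3(Y vs D,P) = 9
u_3(Z vs D,P) = 9
max payoff 9 at {Y,Z}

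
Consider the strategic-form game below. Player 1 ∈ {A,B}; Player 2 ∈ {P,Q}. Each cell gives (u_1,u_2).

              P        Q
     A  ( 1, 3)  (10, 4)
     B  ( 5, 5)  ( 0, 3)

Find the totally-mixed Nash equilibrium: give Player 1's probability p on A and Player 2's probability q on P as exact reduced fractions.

(p,q) = (2/3, 5/7)

P1 indiff ⇒ q·1+(1-q)·10 = q·5+(1-q)·0 ⇒ q(-4) = (1-q)(-10) ⇒ q = 5/7
P2 indiff ⇒ p·3+(1-p)·5 = p·4+(1-p)·3 ⇒ p(-1) = (1-p)(-2) ⇒ p = 2/3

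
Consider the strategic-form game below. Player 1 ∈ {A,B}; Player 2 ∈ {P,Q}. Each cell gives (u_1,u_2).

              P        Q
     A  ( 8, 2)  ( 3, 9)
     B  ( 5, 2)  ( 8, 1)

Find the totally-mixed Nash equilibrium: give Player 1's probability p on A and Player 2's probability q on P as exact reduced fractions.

p=1/8, q=5/8

P1 indiff ⇒ q·8+(1-q)·3 = q·5+(1-q)·8 ⇒ q(3) = (1-q)(5) ⇒ q = 5/8
P2 indiff ⇒ p·2+(1-p)·2 = p·9+(1-p)·1 ⇒ p(-7) = (1-p)(-1) ⇒ p = 1/8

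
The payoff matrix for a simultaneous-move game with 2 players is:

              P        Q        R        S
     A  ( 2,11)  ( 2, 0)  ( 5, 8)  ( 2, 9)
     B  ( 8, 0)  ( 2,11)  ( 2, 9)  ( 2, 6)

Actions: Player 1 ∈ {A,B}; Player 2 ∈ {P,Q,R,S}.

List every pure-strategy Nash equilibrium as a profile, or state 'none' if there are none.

(A,P): not NE [P1→B gives 8>2]
(A,Q): not NE [P2→P gives 11>0]
(A,R): not NE [P2→P gives 11>8]
(A,S): not NE [P2→P gives 11>9]
(B,P): not NE [P2→Q gives 11>0]
(B,Q): NE
(B,R): not NE [P1→A gives 5>2; P2→Q gives 11>9]
(B,S): not NE [P2→Q gives 11>6]

NE set: (B,Q)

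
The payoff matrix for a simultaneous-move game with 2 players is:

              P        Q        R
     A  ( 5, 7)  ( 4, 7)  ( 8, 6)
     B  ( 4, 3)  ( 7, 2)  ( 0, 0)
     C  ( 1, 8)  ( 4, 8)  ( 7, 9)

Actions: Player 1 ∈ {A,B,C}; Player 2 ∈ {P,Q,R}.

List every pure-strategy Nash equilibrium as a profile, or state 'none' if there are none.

Nash profiles: (A,P)

(A,P): NE
(A,Q): not NE [P1→B gives 7>4]
(A,R): not NE [P2→Q gives 7>6]
(B,P): not NE [P1→A gives 5>4]
(B,Q): not NE [P2→P gives 3>2]
(B,R): not NE [P1→A gives 8>0; P2→P gives 3>0]
(C,P): not NE [P1→A gives 5>1; P2→R gives 9>8]
(C,Q): not NE [P1→B gives 7>4; P2→R gives 9>8]
(C,R): not NE [P1→A gives 8>7]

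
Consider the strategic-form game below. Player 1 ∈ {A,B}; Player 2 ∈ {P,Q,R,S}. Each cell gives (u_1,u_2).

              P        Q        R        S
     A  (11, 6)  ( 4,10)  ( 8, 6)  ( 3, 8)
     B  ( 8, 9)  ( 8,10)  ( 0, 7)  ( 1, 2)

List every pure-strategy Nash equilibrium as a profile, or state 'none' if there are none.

NE set: (B,Q)

(A,P): not NE [P2→Q gives 10>6]
(A,Q): not NE [P1→B gives 8>4]
(A,R): not NE [P2→Q gives 10>6]
(A,S): not NE [P2→Q gives 10>8]
(B,P): not NE [P1→A gives 11>8; P2→Q gives 10>9]
(B,Q): NE
(B,R): not NE [P1→A gives 8>0; P2→Q gives 10>7]
(B,S): not NE [P1→A gives 3>1; P2→Q gives 10>2]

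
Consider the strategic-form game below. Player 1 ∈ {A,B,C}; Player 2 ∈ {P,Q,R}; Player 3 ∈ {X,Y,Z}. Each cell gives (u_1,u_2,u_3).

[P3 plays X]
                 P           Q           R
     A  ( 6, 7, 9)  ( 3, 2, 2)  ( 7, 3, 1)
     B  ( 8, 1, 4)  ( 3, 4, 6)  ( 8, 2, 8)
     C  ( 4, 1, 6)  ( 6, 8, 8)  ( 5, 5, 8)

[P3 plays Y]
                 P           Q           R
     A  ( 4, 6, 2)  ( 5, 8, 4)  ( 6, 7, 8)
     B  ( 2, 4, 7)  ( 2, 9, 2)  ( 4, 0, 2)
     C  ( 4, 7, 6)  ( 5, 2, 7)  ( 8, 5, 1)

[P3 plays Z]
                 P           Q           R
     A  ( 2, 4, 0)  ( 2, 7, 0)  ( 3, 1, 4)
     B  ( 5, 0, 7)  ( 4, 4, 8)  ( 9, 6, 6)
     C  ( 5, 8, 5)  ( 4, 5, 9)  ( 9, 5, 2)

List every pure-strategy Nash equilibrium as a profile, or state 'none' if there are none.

(A,P,X): not NE [P1→B gives 8>6]
(A,P,Y): not NE [P2→Q gives 8>6; P3→X gives 9>2]
(A,P,Z): not NE [P1→C gives 5>2; P2→Q gives 7>4; P3→X gives 9>0]
(A,Q,X): not NE [P1→C gives 6>3; P2→P gives 7>2; P3→Y gives 4>2]
(A,Q,Y): NE
(A,Q,Z): not NE [P1→C gives 4>2; P3→Y gives 4>0]
(A,R,X): not NE [P1→B gives 8>7; P2→P gives 7>3; P3→Y gives 8>1]
(A,R,Y): not NE [P1→C gives 8>6; P2→Q gives 8>7]
(A,R,Z): not NE [P1→C gives 9>3; P2→Q gives 7>1; P3→Y gives 8>4]
(B,P,X): not NE [P2→Q gives 4>1; P3→Z gives 7>4]
(B,P,Y): not NE [P1→C gives 4>2; P2→Q gives 9>4]
(B,P,Z): not NE [P2→R gives 6>0]
(B,Q,X): not NE [P1→C gives 6>3; P3→Z gives 8>6]
(B,Q,Y): not NE [P1→C gives 5>2; P3→Z gives 8>2]
(B,Q,Z): not NE [P2→R gives 6>4]
(B,R,X): not NE [P2→Q gives 4>2]
(B,R,Y): not NE [P1→C gives 8>4; P2→Q gives 9>0; P3→X gives 8>2]
(B,R,Z): not NE [P3→X gives 8>6]
(C,P,X): not NE [P1→B gives 8>4; P2→Q gives 8>1]
(C,P,Y): NE
(C,P,Z): not NE [P3→Y gives 6>5]
(C,Q,X): not NE [P3→Z gives 9>8]
(C,Q,Y): not NE [P2→P gives 7>2; P3→Z gives 9>7]
(C,Q,Z): not NE [P2→P gives 8>5]
(C,R,X): not NE [P1→B gives 8>5; P2→Q gives 8>5]
(C,R,Y): not NE [P2→P gives 7>5; P3→X gives 8>1]
(C,R,Z): not NE [P2→P gives 8>5; P3→X gives 8>2]

NE set: (A,Q,Y), (C,P,Y)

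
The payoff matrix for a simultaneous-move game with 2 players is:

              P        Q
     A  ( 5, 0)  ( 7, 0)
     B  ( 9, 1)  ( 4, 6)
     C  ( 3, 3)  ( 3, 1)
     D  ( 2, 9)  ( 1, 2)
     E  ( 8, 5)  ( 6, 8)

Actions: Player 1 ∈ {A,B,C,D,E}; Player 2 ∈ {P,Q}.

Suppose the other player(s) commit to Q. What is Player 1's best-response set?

P1 best: {A}

u_1(A vs Q) = 7
u_1(B vs Q) = 4
u_1(C vs Q) = 3
u_1(D vs Q) = 1
u_1(E vs Q) = 6
max payoff 7 at {A}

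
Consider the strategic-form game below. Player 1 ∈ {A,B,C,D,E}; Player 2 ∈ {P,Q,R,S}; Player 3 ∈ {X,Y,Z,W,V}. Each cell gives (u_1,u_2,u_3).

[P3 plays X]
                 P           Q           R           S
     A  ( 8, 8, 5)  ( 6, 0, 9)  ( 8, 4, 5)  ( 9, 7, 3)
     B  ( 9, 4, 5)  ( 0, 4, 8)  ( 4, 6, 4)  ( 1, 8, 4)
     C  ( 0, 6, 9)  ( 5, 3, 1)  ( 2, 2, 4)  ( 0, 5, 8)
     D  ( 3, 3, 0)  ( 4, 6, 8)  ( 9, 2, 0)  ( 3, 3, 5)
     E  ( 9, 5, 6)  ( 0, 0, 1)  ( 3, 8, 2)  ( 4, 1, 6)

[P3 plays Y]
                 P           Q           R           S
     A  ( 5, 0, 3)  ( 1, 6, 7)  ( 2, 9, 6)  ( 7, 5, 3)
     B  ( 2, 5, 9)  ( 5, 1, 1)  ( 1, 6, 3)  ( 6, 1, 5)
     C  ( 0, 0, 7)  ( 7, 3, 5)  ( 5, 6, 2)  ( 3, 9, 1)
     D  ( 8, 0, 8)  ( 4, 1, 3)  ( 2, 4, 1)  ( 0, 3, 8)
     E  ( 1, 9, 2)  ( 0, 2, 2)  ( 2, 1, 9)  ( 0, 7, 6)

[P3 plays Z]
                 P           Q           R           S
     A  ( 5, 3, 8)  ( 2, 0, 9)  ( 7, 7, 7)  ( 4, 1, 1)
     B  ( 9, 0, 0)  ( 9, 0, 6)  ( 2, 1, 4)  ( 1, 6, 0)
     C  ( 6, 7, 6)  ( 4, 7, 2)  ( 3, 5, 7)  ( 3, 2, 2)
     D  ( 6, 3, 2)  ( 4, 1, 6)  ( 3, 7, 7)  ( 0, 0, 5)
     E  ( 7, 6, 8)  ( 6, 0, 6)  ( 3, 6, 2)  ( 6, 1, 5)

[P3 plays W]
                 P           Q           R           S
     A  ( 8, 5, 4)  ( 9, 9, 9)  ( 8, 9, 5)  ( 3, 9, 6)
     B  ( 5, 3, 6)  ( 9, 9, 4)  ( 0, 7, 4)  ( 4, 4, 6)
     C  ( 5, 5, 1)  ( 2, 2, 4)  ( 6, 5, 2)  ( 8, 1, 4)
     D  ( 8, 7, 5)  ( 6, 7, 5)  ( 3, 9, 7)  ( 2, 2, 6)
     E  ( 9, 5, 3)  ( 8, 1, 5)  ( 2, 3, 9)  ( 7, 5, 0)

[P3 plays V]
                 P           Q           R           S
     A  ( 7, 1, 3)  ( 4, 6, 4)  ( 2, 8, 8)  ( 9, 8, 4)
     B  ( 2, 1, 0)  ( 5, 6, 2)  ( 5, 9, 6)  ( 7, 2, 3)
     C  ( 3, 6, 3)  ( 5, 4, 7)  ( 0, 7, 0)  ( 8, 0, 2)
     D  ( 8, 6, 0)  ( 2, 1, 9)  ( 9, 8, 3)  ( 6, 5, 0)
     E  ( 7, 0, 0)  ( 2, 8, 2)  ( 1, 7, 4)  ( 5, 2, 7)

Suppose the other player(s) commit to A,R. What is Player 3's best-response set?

P3 best: {V}

u_3(X vs A,R) = 5
u_3(Y vs A,R) = 6
u_3(Z vs A,R) = 7
u_3(W vs A,R) = 5
u_3(V vs A,R) = 8
max payoff 8 at {V}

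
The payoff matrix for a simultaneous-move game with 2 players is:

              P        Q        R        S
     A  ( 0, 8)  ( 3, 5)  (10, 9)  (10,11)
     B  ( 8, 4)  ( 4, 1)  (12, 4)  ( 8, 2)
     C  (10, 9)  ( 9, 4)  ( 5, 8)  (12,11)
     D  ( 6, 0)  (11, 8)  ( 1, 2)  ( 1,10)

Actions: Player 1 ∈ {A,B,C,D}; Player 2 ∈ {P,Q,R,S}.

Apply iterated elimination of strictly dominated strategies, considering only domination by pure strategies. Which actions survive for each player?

Survivors P1:{A,B,C} P2:{P,R,S}

P2 drop Q (S beats it: A:11>5 B:2>1 C:11>4 D:10>8)
P1 drop D (B beats it: P:8>6 R:12>1 S:8>1)
P1→{A,B,C} P2→{P,R,S}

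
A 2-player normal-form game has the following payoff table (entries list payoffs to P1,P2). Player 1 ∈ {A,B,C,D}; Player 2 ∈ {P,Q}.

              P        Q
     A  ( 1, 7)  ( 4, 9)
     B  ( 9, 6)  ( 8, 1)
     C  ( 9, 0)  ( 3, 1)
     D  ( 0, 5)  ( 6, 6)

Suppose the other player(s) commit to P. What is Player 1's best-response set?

BR_1 = {B,C}

u_1(A vs P) = 1
u_1(B vs P) = 9
u_1(C vs P) = 9
u_1(D vs P) = 0
max payoff 9 at {B,C}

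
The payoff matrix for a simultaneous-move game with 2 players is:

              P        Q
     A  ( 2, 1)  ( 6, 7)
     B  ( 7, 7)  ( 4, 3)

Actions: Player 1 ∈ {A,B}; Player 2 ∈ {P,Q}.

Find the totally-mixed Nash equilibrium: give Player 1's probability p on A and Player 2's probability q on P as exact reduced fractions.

p=2/5, q=2/7

P1 indiff ⇒ q·2+(1-q)·6 = q·7+(1-q)·4 ⇒ q(-5) = (1-q)(-2) ⇒ q = 2/7
P2 indiff ⇒ p·1+(1-p)·7 = p·7+(1-p)·3 ⇒ p(-6) = (1-p)(-4) ⇒ p = 2/5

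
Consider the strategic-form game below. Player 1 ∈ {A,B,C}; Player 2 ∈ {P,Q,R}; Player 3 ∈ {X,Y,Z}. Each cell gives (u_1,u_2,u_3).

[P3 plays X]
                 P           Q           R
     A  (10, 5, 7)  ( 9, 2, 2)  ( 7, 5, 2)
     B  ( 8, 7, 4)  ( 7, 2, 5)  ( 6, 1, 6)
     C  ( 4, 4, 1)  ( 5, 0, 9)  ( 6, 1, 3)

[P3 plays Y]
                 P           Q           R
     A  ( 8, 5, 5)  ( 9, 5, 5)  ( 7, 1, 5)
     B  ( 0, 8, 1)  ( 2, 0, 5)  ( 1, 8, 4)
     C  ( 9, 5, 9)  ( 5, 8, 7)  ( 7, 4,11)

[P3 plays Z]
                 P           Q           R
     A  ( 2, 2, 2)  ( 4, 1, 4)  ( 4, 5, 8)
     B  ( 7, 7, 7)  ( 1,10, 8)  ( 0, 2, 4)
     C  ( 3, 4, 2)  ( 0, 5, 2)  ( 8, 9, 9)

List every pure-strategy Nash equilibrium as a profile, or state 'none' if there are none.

Nash profiles: (A,P,X), (A,Q,Y)

(A,P,X): NE
(A,P,Y): not NE [P1→C gives 9>8; P3→X gives 7>5]
(A,P,Z): not NE [P1→B gives 7>2; P2→R gives 5>2; P3→X gives 7>2]
(A,Q,X): not NE [P2→R gives 5>2; P3→Y gives 5>2]
(A,Q,Y): NE
(A,Q,Z): not NE [P2→R gives 5>1; P3→Y gives 5>4]
(A,R,X): not NE [P3→Z gives 8>2]
(A,R,Y): not NE [P2→Q gives 5>1; P3→Z gives 8>5]
(A,R,Z): not NE [P1→C gives 8>4]
(B,P,X): not NE [P1→A gives 10>8; P3→Z gives 7>4]
(B,P,Y): not NE [P1→C gives 9>0; P3→Z gives 7>1]
(B,P,Z): not NE [P2→Q gives 10>7]
(B,Q,X): not NE [P1→A gives 9>7; P2→P gives 7>2; P3→Z gives 8>5]
(B,Q,Y): not NE [P1→A gives 9>2; P2→R gives 8>0; P3→Z gives 8>5]
(B,Q,Z): not NE [P1→A gives 4>1]
(B,R,X): not NE [P1→A gives 7>6; P2→P gives 7>1]
(B,R,Y): not NE [P1→C gives 7>1; P3→X gives 6>4]
(B,R,Z): not NE [P1→C gives 8>0; P2→Q gives 10>2; P3→X gives 6>4]
(C,P,X): not NE [P1→A gives 10>4; P3→Y gives 9>1]
(C,P,Y): not NE [P2→Q gives 8>5]
(C,P,Z): not NE [P1→B gives 7>3; P2→R gives 9>4; P3→Y gives 9>2]
(C,Q,X): not NE [P1→A gives 9>5; P2→P gives 4>0]
(C,Q,Y): not NE [P1→A gives 9>5; P3→X gives 9>7]
(C,Q,Z): not NE [P1→A gives 4>0; P2→R gives 9>5; P3→X gives 9>2]
(C,R,X): not NE [P1→A gives 7>6; P2→P gives 4>1; P3→Y gives 11>3]
(C,R,Y): not NE [P2→Q gives 8>4]
(C,R,Z): not NE [P3→Y gives 11>9]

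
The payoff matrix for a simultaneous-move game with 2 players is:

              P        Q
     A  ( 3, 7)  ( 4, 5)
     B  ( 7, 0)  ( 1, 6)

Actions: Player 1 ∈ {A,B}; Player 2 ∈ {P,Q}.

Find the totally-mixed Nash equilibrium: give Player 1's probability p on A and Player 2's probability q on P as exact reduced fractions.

p=3/4, q=3/7

P1 indiff ⇒ q·3+(1-q)·4 = q·7+(1-q)·1 ⇒ q(-4) = (1-q)(-3) ⇒ q = 3/7
P2 indiff ⇒ p·7+(1-p)·0 = p·5+(1-p)·6 ⇒ p(2) = (1-p)(6) ⇒ p = 3/4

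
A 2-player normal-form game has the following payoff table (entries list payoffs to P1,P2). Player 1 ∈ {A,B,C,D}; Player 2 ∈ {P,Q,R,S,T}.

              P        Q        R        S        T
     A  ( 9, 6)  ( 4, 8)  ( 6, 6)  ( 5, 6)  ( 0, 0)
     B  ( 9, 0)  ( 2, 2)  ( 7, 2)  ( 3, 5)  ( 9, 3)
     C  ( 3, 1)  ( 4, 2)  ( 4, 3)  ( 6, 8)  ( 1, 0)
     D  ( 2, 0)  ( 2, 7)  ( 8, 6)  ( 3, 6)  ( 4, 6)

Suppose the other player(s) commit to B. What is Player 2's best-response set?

BR_2 = {S}

u_2(P vs B) = 0
u_2(Q vs B) = 2
u_2(R vs B) = 2
u_2(S vs B) = 5
u_2(T vs B) = 3
max payoff 5 at {S}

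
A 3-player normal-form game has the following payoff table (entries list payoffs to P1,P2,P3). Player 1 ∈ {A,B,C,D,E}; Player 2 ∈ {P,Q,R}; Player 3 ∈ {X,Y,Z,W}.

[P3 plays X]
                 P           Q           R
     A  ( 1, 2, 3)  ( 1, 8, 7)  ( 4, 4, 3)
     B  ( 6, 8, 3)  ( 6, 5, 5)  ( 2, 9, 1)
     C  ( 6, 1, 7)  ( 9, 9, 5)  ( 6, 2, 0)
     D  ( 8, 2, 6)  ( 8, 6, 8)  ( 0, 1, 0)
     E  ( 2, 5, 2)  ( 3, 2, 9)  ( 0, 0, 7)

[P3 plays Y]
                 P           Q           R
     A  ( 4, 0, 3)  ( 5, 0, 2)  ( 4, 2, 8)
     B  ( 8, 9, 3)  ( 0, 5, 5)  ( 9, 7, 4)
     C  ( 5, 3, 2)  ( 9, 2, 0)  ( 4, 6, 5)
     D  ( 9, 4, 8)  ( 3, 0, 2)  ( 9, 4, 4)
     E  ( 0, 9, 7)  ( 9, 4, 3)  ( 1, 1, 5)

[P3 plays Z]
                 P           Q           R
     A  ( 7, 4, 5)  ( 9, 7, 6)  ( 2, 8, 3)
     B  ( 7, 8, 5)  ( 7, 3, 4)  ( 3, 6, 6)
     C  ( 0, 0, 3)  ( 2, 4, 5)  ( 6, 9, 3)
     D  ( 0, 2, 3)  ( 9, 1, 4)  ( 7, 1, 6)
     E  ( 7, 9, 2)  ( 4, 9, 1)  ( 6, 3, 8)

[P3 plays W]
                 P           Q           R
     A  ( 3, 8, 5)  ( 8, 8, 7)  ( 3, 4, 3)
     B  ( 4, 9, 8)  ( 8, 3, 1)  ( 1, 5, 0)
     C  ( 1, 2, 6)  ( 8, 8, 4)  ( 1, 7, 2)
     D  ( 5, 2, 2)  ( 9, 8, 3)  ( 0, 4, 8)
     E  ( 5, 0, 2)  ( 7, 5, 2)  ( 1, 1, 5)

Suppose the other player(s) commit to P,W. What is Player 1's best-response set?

u_1(A vs P,W) = 3
u_1(B vs P,W) = 4
u_1(C vs P,W) = 1
u_1(D vs P,W) = 5
u_1(E vs P,W) = 5
max payoff 5 at {D,E}

argmax u_1 = {D,E}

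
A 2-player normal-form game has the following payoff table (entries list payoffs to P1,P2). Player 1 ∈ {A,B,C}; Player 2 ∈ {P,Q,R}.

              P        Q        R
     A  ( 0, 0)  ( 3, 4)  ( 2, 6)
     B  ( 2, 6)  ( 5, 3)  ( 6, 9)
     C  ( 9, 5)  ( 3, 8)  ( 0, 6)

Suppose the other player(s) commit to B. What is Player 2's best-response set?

u_2(P vs B) = 6
u_2(Q vs B) = 3
u_2(R vs B) = 9
max payoff 9 at {R}

P2 best: {R}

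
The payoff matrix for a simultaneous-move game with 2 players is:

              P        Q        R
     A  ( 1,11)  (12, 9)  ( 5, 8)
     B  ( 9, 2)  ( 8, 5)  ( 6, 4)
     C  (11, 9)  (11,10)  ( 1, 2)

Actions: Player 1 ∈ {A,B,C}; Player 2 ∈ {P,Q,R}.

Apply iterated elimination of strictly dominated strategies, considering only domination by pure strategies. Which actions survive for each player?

P2 drop R (Q beats it: A:9>8 B:5>4 C:10>2)
P1 drop B (C beats it: P:11>9 Q:11>8)
P1→{A,C} P2→{P,Q}

IESDS → P1:{A,C} P2:{P,Q}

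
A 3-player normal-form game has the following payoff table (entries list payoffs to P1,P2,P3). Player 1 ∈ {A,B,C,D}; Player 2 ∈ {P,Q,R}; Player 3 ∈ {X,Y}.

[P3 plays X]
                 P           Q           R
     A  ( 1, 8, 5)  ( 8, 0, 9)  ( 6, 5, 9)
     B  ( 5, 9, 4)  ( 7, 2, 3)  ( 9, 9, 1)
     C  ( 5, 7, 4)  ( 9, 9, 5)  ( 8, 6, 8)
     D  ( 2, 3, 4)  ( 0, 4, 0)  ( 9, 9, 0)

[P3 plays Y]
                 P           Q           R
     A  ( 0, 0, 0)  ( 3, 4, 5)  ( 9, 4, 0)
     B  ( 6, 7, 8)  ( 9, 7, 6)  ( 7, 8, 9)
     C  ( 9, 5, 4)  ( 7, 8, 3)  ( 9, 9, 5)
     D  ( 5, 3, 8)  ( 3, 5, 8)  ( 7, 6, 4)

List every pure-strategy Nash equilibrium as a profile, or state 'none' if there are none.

Nash profiles: (C,Q,X)

(A,P,X): not NE [P1→C gives 5>1]
(A,P,Y): not NE [P1→C gives 9>0; P2→R gives 4>0; P3→X gives 5>0]
(A,Q,X): not NE [P1→C gives 9>8; P2→P gives 8>0]
(A,Q,Y): not NE [P1→B gives 9>3; P3→X gives 9>5]
(A,R,X): not NE [P1→D gives 9>6; P2→P gives 8>5]
(A,R,Y): not NE [P3→X gives 9>0]
(B,P,X): not NE [P3→Y gives 8>4]
(B,P,Y): not NE [P1→C gives 9>6; P2→R gives 8>7]
(B,Q,X): not NE [P1→C gives 9>7; P2→R gives 9>2; P3→Y gives 6>3]
(B,Q,Y): not NE [P2→R gives 8>7]
(B,R,X): not NE [P3→Y gives 9>1]
(B,R,Y): not NE [P1→C gives 9>7]
(C,P,X): not NE [P2→Q gives 9>7]
(C,P,Y): not NE [P2→R gives 9>5]
(C,Q,X): NE
(C,Q,Y): not NE [P1→B gives 9>7; P2→R gives 9>8; P3→X gives 5>3]
(C,R,X): not NE [P1→D gives 9>8; P2→Q gives 9>6]
(C,R,Y): not NE [P3→X gives 8>5]
(D,P,X): not NE [P1→C gives 5>2; P2→R gives 9>3; P3→Y gives 8>4]
(D,P,Y): not NE [P1→C gives 9>5; P2→R gives 6>3]
(D,Q,X): not NE [P1→C gives 9>0; P2→R gives 9>4; P3→Y gives 8>0]
(D,Q,Y): not NE [P1→B gives 9>3; P2→R gives 6>5]
(D,R,X): not NE [P3→Y gives 4>0]
(D,R,Y): not NE [P1→C gives 9>7]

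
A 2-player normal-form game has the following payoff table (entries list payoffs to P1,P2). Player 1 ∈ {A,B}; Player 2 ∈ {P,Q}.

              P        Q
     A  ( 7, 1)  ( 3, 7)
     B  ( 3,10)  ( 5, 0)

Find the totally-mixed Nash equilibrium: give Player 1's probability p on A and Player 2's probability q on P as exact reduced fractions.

P1 indiff ⇒ q·7+(1-q)·3 = q·3+(1-q)·5 ⇒ q(4) = (1-q)(2) ⇒ q = 1/3
P2 indiff ⇒ p·1+(1-p)·10 = p·7+(1-p)·0 ⇒ p(-6) = (1-p)(-10) ⇒ p = 5/8

P1 mixes 5/8 on A; P2 mixes 1/3 on P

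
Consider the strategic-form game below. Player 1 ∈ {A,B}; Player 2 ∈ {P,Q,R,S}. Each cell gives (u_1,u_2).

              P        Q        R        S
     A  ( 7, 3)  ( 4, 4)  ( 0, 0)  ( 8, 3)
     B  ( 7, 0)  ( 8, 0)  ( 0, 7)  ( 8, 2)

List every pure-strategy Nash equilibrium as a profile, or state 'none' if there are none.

NE set: (B,R)

(A,P): not NE [P2→Q gives 4>3]
(A,Q): not NE [P1→B gives 8>4]
(A,R): not NE [P2→Q gives 4>0]
(A,S): not NE [P2→Q gives 4>3]
(B,P): not NE [P2→R gives 7>0]
(B,Q): not NE [P2→R gives 7>0]
(B,R): NE
(B,S): not NE [P2→R gives 7>2]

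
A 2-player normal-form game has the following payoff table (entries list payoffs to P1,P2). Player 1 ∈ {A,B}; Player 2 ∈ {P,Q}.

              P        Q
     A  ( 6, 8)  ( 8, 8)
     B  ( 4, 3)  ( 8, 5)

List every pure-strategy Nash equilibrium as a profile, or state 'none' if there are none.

(A,P): NE
(A,Q): NE
(B,P): not NE [P1→A gives 6>4; P2→Q gives 5>3]
(B,Q): NE

NE set: (A,P), (A,Q), (B,Q)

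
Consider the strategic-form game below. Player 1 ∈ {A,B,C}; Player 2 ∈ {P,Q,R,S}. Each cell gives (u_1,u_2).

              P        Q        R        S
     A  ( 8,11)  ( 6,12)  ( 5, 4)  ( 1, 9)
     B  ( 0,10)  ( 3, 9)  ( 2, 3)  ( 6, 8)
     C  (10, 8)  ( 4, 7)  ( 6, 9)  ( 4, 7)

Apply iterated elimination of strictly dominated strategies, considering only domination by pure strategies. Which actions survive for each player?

IESDS → P1:{A,C} P2:{P,Q,R}

P2 drop S (P beats it: A:11>9 B:10>8 C:8>7)
P1 drop B (A beats it: P:8>0 Q:6>3 R:5>2)
P1→{A,C} P2→{P,Q,R}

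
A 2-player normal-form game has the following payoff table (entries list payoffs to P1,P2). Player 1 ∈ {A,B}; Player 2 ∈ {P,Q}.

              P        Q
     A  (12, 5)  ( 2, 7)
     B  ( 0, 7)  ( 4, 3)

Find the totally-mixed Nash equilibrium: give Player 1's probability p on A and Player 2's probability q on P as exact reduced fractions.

P1 mixes 2/3 on A; P2 mixes 1/7 on P

P1 indiff ⇒ q·12+(1-q)·2 = q·0+(1-q)·4 ⇒ q(12) = (1-q)(2) ⇒ q = 1/7
P2 indiff ⇒ p·5+(1-p)·7 = p·7+(1-p)·3 ⇒ p(-2) = (1-p)(-4) ⇒ p = 2/3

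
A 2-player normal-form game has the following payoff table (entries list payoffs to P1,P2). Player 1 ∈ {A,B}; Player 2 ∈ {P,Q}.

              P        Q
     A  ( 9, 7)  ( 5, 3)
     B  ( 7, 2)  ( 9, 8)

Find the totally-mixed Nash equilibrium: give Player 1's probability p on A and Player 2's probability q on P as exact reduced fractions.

P1 indiff ⇒ q·9+(1-q)·5 = q·7+(1-q)·9 ⇒ q(2) = (1-q)(4) ⇒ q = 2/3
P2 indiff ⇒ p·7+(1-p)·2 = p·3+(1-p)·8 ⇒ p(4) = (1-p)(6) ⇒ p = 3/5

(p,q) = (3/5, 2/3)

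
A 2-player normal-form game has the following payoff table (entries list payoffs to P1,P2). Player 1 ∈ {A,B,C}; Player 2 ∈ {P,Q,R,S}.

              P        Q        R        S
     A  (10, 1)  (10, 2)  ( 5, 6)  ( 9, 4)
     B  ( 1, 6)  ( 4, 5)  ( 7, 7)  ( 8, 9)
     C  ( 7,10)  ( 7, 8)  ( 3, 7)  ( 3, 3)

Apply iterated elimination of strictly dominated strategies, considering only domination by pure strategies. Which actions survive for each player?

P1 drop C (A beats it: P:10>7 Q:10>7 R:5>3 S:9>3)
P2 drop P (R beats it: A:6>1 B:7>6)
P2 drop Q (R beats it: A:6>2 B:7>5)
P1→{A,B} P2→{R,S}

IESDS → P1:{A,B} P2:{R,S}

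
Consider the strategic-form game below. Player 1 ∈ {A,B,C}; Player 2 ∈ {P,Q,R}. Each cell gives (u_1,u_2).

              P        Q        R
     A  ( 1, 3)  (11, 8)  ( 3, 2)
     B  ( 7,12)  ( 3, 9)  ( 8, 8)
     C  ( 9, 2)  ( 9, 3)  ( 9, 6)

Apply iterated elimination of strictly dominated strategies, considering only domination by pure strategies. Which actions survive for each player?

P1 drop B (C beats it: P:9>7 Q:9>3 R:9>8)
P2 drop P (Q beats it: A:8>3 C:3>2)
P1→{A,C} P2→{Q,R}

Remaining: P1:{A,C} P2:{Q,R}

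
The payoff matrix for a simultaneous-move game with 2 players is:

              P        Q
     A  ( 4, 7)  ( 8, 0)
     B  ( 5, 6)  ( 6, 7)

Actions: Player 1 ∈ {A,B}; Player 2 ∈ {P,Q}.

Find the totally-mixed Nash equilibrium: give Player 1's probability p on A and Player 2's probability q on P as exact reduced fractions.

P1 indiff ⇒ q·4+(1-q)·8 = q·5+(1-q)·6 ⇒ q(-1) = (1-q)(-2) ⇒ q = 2/3
P2 indiff ⇒ p·7+(1-p)·6 = p·0+(1-p)·7 ⇒ p(7) = (1-p)(1) ⇒ p = 1/8

p=1/8, q=2/3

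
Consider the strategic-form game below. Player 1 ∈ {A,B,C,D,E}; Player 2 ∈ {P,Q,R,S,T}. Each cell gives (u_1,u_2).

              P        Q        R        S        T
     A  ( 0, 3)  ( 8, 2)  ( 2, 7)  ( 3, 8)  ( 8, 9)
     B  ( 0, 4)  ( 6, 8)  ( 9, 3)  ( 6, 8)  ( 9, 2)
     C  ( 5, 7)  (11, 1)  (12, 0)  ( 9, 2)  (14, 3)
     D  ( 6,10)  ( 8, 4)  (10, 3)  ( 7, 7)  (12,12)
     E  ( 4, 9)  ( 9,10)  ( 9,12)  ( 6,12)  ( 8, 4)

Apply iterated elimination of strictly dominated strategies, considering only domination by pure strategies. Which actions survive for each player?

P1 drop A (C beats it: P:5>0 Q:11>8 R:12>2 S:9>3 T:14>8)
P1 drop B (C beats it: P:5>0 Q:11>6 R:12>9 S:9>6 T:14>9)
P1 drop E (C beats it: P:5>4 Q:11>9 R:12>9 S:9>6 T:14>8)
P2 drop Q (P beats it: C:7>1 D:10>4)
P2 drop R (P beats it: C:7>0 D:10>3)
P2 drop S (P beats it: C:7>2 D:10>7)
P1→{C,D} P2→{P,T}

IESDS → P1:{C,D} P2:{P,T}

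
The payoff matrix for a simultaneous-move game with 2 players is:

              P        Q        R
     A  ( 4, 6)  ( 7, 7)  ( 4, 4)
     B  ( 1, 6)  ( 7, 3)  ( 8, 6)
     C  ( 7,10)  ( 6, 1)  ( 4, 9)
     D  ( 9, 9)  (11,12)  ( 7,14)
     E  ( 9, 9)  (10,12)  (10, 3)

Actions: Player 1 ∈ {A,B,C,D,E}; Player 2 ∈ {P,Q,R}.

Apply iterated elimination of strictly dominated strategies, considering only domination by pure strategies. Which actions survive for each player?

Remaining: P1:{D,E} P2:{Q,R}

P1 drop A (D beats it: P:9>4 Q:11>7 R:7>4)
P1 drop B (E beats it: P:9>1 Q:10>7 R:10>8)
P1 drop C (D beats it: P:9>7 Q:11>6 R:7>4)
P2 drop P (Q beats it: D:12>9 E:12>9)
P1→{D,E} P2→{Q,R}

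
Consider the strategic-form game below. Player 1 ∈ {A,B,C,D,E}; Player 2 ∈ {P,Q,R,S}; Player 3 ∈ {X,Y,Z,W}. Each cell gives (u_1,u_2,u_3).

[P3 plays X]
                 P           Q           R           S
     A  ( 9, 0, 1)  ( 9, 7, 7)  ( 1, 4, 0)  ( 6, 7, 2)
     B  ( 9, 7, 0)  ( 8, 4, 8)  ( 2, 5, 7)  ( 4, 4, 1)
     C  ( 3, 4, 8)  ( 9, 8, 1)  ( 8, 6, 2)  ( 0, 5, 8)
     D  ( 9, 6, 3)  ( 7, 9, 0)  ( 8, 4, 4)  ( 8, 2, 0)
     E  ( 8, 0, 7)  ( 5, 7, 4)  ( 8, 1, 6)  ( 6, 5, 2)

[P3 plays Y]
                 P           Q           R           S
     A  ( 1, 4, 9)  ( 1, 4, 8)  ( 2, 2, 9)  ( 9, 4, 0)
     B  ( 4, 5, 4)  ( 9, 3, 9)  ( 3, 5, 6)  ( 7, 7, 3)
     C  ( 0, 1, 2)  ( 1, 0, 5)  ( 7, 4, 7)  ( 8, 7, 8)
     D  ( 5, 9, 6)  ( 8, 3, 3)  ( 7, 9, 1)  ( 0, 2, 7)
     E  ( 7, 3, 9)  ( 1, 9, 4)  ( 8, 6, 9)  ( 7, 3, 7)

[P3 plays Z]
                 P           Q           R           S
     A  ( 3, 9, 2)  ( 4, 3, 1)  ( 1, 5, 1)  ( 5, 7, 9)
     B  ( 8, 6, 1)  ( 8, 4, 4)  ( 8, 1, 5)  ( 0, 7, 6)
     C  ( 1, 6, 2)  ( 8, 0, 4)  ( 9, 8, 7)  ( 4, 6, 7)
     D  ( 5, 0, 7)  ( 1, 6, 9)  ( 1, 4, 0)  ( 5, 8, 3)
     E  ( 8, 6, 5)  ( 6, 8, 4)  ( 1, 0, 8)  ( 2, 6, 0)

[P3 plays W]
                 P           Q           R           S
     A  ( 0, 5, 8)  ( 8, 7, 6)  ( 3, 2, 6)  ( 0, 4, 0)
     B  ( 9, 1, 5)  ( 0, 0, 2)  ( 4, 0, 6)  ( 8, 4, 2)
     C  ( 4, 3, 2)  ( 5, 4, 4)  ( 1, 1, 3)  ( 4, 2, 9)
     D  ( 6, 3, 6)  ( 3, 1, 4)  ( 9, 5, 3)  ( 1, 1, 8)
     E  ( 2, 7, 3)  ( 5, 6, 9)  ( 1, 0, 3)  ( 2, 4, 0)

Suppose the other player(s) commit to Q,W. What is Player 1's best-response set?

u_1(A vs Q,W) = 8
u_1(B vs Q,W) = 0
u_1(C vs Q,W) = 5
u_1(D vs Q,W) = 3
u_1(E vs Q,W) = 5
max payoff 8 at {A}

argmax u_1 = {A}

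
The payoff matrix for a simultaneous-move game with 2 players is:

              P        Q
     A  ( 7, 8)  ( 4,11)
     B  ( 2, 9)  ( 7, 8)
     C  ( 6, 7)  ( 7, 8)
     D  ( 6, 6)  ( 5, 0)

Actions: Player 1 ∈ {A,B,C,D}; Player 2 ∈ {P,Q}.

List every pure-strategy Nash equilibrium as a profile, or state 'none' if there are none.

Nash profiles: (C,Q)

(A,P): not NE [P2→Q gives 11>8]
(A,Q): not NE [P1→C gives 7>4]
(B,P): not NE [P1→A gives 7>2]
(B,Q): not NE [P2→P gives 9>8]
(C,P): not NE [P1→A gives 7>6; P2→Q gives 8>7]
(C,Q): NE
(D,P): not NE [P1→A gives 7>6]
(D,Q): not NE [P1→C gives 7>5; P2→P gives 6>0]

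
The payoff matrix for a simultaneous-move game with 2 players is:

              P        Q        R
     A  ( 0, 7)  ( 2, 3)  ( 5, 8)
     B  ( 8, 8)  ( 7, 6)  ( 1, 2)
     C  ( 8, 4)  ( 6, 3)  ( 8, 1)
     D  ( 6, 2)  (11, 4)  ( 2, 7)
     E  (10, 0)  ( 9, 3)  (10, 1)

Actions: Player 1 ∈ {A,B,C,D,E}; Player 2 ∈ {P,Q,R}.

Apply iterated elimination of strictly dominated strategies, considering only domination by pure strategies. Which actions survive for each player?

IESDS → P1:{D,E} P2:{Q,R}

P1 drop A (C beats it: P:8>0 Q:6>2 R:8>5)
P1 drop B (E beats it: P:10>8 Q:9>7 R:10>1)
P1 drop C (E beats it: P:10>8 Q:9>6 R:10>8)
P2 drop P (Q beats it: D:4>2 E:3>0)
P1→{D,E} P2→{Q,R}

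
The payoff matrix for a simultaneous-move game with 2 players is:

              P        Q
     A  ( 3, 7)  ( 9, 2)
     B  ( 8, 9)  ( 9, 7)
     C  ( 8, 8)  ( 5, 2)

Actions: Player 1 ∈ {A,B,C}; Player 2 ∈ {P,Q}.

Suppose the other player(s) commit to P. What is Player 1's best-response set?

BR_1 = {B,C}

u_1(A vs P) = 3
u_1(B vs P) = 8
u_1(C vs P) = 8
max payoff 8 at {B,C}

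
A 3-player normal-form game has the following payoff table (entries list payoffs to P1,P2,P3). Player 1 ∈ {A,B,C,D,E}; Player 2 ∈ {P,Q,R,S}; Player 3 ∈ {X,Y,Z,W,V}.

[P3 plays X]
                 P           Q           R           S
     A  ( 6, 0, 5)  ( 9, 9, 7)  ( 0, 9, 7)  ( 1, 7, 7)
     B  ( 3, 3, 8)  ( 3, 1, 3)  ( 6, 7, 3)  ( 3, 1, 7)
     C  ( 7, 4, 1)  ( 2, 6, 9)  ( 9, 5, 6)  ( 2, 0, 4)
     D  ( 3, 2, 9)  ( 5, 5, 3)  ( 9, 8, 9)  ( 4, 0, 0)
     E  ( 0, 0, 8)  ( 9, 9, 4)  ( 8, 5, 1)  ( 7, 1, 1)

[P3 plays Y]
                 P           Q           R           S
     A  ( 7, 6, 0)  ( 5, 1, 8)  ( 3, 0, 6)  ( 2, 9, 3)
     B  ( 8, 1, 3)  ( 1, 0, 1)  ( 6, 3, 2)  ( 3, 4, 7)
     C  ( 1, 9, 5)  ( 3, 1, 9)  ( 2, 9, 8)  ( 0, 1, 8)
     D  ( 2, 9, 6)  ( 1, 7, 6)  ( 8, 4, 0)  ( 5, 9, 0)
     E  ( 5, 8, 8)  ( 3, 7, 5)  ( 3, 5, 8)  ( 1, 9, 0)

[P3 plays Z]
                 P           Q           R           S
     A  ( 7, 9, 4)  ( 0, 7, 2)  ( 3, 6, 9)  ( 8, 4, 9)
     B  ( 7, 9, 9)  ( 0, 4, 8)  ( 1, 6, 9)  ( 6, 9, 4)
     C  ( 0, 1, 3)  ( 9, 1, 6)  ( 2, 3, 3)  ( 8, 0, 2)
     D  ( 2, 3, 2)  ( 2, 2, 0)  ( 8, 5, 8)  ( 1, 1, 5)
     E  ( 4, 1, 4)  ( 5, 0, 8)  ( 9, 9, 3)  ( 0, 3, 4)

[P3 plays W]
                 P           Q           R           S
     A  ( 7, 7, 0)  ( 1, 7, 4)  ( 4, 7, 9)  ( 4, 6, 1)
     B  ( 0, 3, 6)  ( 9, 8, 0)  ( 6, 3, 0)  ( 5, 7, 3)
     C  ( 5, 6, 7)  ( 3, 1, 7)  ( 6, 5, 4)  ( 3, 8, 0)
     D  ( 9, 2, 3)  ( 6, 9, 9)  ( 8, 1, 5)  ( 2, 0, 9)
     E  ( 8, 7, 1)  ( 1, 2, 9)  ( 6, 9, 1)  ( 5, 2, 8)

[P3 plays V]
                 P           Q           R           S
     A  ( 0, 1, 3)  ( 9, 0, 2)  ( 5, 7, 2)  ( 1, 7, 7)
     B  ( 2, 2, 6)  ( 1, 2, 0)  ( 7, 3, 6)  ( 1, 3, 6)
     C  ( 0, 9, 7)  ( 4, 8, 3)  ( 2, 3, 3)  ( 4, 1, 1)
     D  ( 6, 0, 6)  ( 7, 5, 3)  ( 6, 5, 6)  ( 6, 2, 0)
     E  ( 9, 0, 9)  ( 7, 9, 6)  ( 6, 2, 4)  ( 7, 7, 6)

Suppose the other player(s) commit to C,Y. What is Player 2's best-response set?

argmax u_2 = {P,R}

u_2(P vs C,Y) = 9
u_2(Q vs C,Y) = 1
u_2(R vs C,Y) = 9
u_2(S vs C,Y) = 1
max payoff 9 at {P,R}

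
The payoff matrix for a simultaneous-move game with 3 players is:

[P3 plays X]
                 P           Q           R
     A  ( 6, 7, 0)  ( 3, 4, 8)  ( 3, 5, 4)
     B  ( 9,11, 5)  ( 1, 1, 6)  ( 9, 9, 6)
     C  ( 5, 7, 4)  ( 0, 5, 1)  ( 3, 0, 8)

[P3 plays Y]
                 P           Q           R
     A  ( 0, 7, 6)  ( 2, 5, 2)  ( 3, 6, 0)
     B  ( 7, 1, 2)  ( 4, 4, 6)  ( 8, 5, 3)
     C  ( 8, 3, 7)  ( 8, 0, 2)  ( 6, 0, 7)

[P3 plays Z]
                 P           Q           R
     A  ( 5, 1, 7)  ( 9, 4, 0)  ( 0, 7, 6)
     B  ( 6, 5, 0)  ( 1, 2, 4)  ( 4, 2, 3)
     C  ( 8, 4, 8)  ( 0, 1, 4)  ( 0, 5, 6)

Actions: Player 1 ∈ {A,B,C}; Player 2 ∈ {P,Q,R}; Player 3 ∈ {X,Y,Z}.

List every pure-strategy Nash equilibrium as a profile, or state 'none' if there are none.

Nash profiles: (B,P,X)

(A,P,X): not NE [P1→B gives 9>6; P3→Z gives 7>0]
(A,P,Y): not NE [P1→C gives 8>0; P3→Z gives 7>6]
(A,P,Z): not NE [P1→C gives 8>5; P2→R gives 7>1]
(A,Q,X): not NE [P2→P gives 7>4]
(A,Q,Y): not NE [P1→C gives 8>2; P2→P gives 7>5; P3→X gives 8>2]
(A,Q,Z): not NE [P2→R gives 7>4; P3→X gives 8>0]
(A,R,X): not NE [P1→B gives 9>3; P2→P gives 7>5; P3→Z gives 6>4]
(A,R,Y): not NE [P1→B gives 8>3; P2→P gives 7>6; P3→Z gives 6>0]
(A,R,Z): not NE [P1→B gives 4>0]
(B,P,X): NE
(B,P,Y): not NE [P1→C gives 8>7; P2→R gives 5>1; P3→X gives 5>2]
(B,P,Z): not NE [P1→C gives 8>6; P3→X gives 5>0]
(B,Q,X): not NE [P1→A gives 3>1; P2→P gives 11>1]
(B,Q,Y): not NE [P1→C gives 8>4; P2→R gives 5>4]
(B,Q,Z): not NE [P1→A gives 9>1; P2→P gives 5>2; P3→Y gives 6>4]
(B,R,X): not NE [P2→P gives 11>9]
(B,R,Y): not NE [P3→X gives 6>3]
(B,R,Z): not NE [P2→P gives 5>2; P3→X gives 6>3]
(C,P,X): not NE [P1→B gives 9>5; P3→Z gives 8>4]
(C,P,Y): not NE [P3→Z gives 8>7]
(C,P,Z): not NE [P2→R gives 5>4]
(C,Q,X): not NE [P1→A gives 3>0; P2→P gives 7>5; P3→Z gives 4>1]
(C,Q,Y): not NE [P2→P gives 3>0; P3→Z gives 4>2]
(C,Q,Z): not NE [P1→A gives 9>0; P2→R gives 5>1]
(C,R,X): not NE [P1→B gives 9>3; P2→P gives 7>0]
(C,R,Y): not NE [P1→B gives 8>6; P2→P gives 3>0; P3→X gives 8>7]
(C,R,Z): not NE [P1→B gives 4>0; P3→X gives 8>6]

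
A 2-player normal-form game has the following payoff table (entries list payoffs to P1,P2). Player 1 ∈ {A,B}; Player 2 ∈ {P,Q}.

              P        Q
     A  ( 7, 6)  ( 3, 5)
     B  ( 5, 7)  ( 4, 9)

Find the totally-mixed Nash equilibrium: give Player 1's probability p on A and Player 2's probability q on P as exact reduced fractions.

P1 mixes 2/3 on A; P2 mixes 1/3 on P

P1 indiff ⇒ q·7+(1-q)·3 = q·5+(1-q)·4 ⇒ q(2) = (1-q)(1) ⇒ q = 1/3
P2 indiff ⇒ p·6+(1-p)·7 = p·5+(1-p)·9 ⇒ p(1) = (1-p)(2) ⇒ p = 2/3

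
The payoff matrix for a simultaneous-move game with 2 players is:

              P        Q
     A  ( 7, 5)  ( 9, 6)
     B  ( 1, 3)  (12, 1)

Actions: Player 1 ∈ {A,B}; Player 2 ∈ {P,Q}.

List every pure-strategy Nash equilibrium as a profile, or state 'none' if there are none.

Equilibria: none

(A,P): not NE [P2→Q gives 6>5]
(A,Q): not NE [P1→B gives 12>9]
(B,P): not NE [P1→A gives 7>1]
(B,Q): not NE [P2→P gives 3>1]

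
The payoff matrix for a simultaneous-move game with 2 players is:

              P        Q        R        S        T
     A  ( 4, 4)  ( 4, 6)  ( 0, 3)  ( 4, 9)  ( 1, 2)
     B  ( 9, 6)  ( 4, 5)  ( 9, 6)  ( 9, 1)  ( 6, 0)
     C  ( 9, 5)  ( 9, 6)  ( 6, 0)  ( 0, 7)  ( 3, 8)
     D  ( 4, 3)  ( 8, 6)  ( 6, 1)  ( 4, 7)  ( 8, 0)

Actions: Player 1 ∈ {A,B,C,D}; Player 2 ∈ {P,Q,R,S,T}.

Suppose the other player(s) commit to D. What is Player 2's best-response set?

argmax u_2 = {S}

u_2(P vs D) = 3
u_2(Q vs D) = 6
u_2(R vs D) = 1
u_2(S vs D) = 7
u_2(T vs D) = 0
max payoff 7 at {S}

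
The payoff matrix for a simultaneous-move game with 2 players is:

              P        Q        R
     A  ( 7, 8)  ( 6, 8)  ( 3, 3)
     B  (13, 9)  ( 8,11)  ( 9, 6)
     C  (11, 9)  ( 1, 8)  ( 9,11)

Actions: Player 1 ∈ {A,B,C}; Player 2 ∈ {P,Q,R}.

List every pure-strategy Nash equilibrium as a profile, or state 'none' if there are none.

(A,P): not NE [P1→B gives 13>7]
(A,Q): not NE [P1→B gives 8>6]
(A,R): not NE [P1→C gives 9>3; P2→Q gives 8>3]
(B,P): not NE [P2→Q gives 11>9]
(B,Q): NE
(B,R): not NE [P2→Q gives 11>6]
(C,P): not NE [P1→B gives 13>11; P2→R gives 11>9]
(C,Q): not NE [P1→B gives 8>1; P2→R gives 11>8]
(C,R): NE

PSNE = {(B,Q), (C,R)}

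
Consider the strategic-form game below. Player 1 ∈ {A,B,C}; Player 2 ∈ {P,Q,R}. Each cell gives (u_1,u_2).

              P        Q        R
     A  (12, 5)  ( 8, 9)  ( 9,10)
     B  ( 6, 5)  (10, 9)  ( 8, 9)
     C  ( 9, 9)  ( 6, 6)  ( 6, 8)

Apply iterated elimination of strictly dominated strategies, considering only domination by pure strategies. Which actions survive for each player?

IESDS → P1:{A,B} P2:{Q,R}

P1 drop C (A beats it: P:12>9 Q:8>6 R:9>6)
P2 drop P (Q beats it: A:9>5 B:9>5)
P1→{A,B} P2→{Q,R}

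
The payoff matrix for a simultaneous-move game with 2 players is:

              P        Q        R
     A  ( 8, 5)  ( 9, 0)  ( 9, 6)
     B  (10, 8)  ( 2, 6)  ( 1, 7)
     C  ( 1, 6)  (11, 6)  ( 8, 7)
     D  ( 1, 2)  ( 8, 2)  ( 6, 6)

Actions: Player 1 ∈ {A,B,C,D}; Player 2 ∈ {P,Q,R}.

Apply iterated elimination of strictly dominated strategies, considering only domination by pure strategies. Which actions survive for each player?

P1 drop D (A beats it: P:8>1 Q:9>8 R:9>6)
P2 drop Q (R beats it: A:6>0 B:7>6 C:7>6)
P1 drop C (A beats it: P:8>1 R:9>8)
P1→{A,B} P2→{P,R}

IESDS → P1:{A,B} P2:{P,R}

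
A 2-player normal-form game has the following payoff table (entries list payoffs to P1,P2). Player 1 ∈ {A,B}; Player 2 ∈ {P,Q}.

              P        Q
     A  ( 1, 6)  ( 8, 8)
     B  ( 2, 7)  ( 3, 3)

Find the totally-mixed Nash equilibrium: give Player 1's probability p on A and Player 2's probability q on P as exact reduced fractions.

P1 mixes 2/3 on A; P2 mixes 5/6 on P

P1 indiff ⇒ q·1+(1-q)·8 = q·2+(1-q)·3 ⇒ q(-1) = (1-q)(-5) ⇒ q = 5/6
P2 indiff ⇒ p·6+(1-p)·7 = p·8+(1-p)·3 ⇒ p(-2) = (1-p)(-4) ⇒ p = 2/3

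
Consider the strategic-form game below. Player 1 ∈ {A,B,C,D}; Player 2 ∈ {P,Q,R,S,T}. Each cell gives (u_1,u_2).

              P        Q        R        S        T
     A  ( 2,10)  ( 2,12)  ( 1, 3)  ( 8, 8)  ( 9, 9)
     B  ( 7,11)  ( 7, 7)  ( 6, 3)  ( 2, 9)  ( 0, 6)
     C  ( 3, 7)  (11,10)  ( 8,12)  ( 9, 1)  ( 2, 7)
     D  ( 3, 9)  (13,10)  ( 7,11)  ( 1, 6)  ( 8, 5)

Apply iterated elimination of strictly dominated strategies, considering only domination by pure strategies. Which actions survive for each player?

P2 drop S (P beats it: A:10>8 B:11>9 C:7>1 D:9>6)
P2 drop T (Q beats it: A:12>9 B:7>6 C:10>7 D:10>5)
P1 drop A (B beats it: P:7>2 Q:7>2 R:6>1)
P1→{B,C,D} P2→{P,Q,R}

IESDS → P1:{B,C,D} P2:{P,Q,R}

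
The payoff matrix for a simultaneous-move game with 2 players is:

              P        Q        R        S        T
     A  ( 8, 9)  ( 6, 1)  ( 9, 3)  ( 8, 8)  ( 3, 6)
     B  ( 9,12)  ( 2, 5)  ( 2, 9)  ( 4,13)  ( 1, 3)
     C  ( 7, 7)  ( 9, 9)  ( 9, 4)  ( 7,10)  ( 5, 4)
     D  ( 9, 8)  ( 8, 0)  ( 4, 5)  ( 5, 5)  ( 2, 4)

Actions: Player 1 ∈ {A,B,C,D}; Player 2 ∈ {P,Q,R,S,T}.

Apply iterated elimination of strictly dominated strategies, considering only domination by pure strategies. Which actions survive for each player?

P2 drop Q (S beats it: A:8>1 B:13>5 C:10>9 D:5>0)
P2 drop R (P beats it: A:9>3 B:12>9 C:7>4 D:8>5)
P2 drop T (P beats it: A:9>6 B:12>3 C:7>4 D:8>4)
P1 drop C (A beats it: P:8>7 S:8>7)
P1→{A,B,D} P2→{P,S}

Remaining: P1:{A,B,D} P2:{P,S}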